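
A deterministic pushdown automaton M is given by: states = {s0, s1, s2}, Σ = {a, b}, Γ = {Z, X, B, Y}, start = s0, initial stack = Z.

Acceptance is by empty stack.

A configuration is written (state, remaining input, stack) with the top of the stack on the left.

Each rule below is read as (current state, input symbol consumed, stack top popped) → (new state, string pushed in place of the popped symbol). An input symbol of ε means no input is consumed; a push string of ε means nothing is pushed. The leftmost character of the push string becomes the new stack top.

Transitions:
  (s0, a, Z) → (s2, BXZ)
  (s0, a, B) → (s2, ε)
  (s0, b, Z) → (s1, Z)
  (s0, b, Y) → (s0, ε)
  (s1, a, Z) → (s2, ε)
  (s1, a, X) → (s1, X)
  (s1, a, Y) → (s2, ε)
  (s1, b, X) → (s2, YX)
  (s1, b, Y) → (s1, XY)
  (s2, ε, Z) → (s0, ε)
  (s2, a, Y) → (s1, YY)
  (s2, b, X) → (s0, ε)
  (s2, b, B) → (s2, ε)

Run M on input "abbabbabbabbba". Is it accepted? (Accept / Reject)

(s0, abbabbabbabbba, Z) ⊢ (s2, bbabbabbabbba, BXZ) ⊢ (s2, babbabbabbba, XZ) ⊢ (s0, abbabbabbba, Z) ⊢ (s2, bbabbabbba, BXZ) ⊢ (s2, babbabbba, XZ) ⊢ (s0, abbabbba, Z) ⊢ (s2, bbabbba, BXZ) ⊢ (s2, babbba, XZ) ⊢ (s0, abbba, Z) ⊢ (s2, bbba, BXZ) ⊢ (s2, bba, XZ) ⊢ (s0, ba, Z) ⊢ (s1, a, Z) ⊢ (s2, ε, ε)
All input consumed and the stack is empty.

Accept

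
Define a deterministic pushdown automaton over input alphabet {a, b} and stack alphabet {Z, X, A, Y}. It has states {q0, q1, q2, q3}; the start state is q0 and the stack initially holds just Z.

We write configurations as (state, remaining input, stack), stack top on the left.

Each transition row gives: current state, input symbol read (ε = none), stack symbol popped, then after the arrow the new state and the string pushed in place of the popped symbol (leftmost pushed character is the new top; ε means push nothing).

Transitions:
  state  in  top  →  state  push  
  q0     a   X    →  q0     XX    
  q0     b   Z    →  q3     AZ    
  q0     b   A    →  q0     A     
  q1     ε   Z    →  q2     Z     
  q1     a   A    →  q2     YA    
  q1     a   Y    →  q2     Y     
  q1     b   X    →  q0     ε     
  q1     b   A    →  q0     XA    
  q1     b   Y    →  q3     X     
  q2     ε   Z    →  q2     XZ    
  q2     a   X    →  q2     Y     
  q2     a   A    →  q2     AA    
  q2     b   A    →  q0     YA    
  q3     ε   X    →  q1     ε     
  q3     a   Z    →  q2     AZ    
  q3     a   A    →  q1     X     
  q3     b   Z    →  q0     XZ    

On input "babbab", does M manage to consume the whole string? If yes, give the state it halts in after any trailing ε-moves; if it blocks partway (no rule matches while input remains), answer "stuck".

(q0, babbab, Z)
  read b, top Z: go to q3, push AZ → (q3, abbab, AZ)
  read a, top A: go to q1, push X → (q1, bbab, XZ)
  read b, top X: go to q0, push ε → (q0, bab, Z)
  read b, top Z: go to q3, push AZ → (q3, ab, AZ)
  read a, top A: go to q1, push X → (q1, b, XZ)
  read b, top X: go to q0, push ε → (q0, ε, Z)
All input consumed; M is in state q0.

q0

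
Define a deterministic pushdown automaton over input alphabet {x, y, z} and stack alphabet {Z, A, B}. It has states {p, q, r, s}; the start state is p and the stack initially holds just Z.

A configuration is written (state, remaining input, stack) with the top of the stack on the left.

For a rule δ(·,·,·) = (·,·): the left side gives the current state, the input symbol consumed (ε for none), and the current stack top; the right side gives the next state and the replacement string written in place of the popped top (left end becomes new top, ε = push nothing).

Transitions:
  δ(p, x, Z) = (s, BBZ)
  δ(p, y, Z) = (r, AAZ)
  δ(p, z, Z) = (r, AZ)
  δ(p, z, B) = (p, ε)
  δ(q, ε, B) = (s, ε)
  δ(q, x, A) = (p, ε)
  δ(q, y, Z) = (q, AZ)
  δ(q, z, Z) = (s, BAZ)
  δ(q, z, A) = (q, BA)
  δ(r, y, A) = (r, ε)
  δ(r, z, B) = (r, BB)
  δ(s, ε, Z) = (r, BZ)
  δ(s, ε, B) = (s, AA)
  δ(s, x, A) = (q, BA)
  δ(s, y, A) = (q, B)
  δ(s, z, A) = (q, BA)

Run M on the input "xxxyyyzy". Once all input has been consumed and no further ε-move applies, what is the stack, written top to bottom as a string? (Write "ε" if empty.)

(p, xxxyyyzy, Z) ⊢ (s, xxyyyzy, BBZ) ⊢ (s, xxyyyzy, AABZ) ⊢ (q, xyyyzy, BAABZ) ⊢ (s, xyyyzy, AABZ) ⊢ (q, yyyzy, BAABZ) ⊢ (s, yyyzy, AABZ) ⊢ (q, yyzy, BABZ) ⊢ (s, yyzy, ABZ) ⊢ (q, yzy, BBZ) ⊢ (s, yzy, BZ) ⊢ (s, yzy, AAZ) ⊢ (q, zy, BAZ) ⊢ (s, zy, AZ) ⊢ (q, y, BAZ) ⊢ (s, y, AZ) ⊢ (q, ε, BZ) ⊢ (s, ε, Z) ⊢ (r, ε, BZ)
All input consumed in state r with stack BZ.

BZ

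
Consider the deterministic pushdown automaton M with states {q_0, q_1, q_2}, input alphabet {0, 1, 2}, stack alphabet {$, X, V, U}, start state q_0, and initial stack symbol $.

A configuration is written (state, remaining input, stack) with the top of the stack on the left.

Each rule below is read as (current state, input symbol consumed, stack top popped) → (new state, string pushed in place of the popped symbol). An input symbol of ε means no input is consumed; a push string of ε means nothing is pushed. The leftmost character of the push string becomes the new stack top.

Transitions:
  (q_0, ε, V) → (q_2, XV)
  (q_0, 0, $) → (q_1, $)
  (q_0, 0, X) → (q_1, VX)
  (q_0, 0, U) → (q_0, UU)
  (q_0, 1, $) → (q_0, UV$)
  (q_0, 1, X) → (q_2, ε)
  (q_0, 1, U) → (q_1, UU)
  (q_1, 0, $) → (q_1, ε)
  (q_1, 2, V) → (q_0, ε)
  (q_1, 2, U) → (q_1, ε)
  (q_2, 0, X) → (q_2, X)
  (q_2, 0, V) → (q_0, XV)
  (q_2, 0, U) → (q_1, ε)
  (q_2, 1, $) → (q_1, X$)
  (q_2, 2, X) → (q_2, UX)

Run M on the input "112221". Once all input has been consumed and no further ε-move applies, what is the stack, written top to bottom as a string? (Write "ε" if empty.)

UV$

(q_0, 112221, $) ⊢ (q_0, 12221, UV$) ⊢ (q_1, 2221, UUV$) ⊢ (q_1, 221, UV$) ⊢ (q_1, 21, V$) ⊢ (q_0, 1, $) ⊢ (q_0, ε, UV$)
All input consumed in state q_0 with stack UV$.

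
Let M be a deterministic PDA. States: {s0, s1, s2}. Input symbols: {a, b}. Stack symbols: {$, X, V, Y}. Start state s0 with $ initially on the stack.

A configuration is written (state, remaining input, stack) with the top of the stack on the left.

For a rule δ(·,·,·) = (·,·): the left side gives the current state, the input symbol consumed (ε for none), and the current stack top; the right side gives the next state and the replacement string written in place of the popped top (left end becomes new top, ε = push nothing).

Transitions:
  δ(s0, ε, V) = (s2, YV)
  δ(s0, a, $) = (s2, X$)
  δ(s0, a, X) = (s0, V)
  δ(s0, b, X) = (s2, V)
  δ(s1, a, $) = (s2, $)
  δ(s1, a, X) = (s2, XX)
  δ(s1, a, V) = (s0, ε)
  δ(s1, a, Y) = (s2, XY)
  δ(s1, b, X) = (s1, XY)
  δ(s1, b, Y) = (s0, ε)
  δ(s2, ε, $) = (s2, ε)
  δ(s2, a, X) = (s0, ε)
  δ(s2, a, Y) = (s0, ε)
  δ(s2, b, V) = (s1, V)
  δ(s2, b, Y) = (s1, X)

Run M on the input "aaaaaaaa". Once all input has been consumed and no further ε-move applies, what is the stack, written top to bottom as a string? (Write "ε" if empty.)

$

(s0, aaaaaaaa, $)
  read a, top $: go to s2, push X$ → (s2, aaaaaaa, X$)
  read a, top X: go to s0, push ε → (s0, aaaaaa, $)
  read a, top $: go to s2, push X$ → (s2, aaaaa, X$)
  read a, top X: go to s0, push ε → (s0, aaaa, $)
  read a, top $: go to s2, push X$ → (s2, aaa, X$)
  read a, top X: go to s0, push ε → (s0, aa, $)
  read a, top $: go to s2, push X$ → (s2, a, X$)
  read a, top X: go to s0, push ε → (s0, ε, $)
All input consumed in state s0 with stack $.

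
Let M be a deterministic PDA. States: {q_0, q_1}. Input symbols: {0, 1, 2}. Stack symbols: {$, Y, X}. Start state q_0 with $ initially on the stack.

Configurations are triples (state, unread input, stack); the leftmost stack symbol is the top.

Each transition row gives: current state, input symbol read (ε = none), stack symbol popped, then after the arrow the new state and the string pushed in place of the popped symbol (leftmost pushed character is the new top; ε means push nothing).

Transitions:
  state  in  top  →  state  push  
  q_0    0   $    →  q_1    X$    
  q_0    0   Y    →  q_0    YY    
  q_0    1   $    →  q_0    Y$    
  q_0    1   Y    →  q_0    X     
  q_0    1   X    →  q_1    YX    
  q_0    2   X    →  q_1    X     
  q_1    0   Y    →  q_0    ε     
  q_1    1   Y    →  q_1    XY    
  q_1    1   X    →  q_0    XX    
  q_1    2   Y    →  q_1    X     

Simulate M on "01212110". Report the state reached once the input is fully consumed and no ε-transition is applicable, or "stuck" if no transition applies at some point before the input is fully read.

(q_0, 01212110, $)
  read 0, top $: go to q_1, push X$ → (q_1, 1212110, X$)
  read 1, top X: go to q_0, push XX → (q_0, 212110, XX$)
  read 2, top X: go to q_1, push X → (q_1, 12110, XX$)
  read 1, top X: go to q_0, push XX → (q_0, 2110, XXX$)
  read 2, top X: go to q_1, push X → (q_1, 110, XXX$)
  read 1, top X: go to q_0, push XX → (q_0, 10, XXXX$)
  read 1, top X: go to q_1, push YX → (q_1, 0, YXXXX$)
  read 0, top Y: go to q_0, push ε → (q_0, ε, XXXX$)
All input consumed; M is in state q_0.

q_0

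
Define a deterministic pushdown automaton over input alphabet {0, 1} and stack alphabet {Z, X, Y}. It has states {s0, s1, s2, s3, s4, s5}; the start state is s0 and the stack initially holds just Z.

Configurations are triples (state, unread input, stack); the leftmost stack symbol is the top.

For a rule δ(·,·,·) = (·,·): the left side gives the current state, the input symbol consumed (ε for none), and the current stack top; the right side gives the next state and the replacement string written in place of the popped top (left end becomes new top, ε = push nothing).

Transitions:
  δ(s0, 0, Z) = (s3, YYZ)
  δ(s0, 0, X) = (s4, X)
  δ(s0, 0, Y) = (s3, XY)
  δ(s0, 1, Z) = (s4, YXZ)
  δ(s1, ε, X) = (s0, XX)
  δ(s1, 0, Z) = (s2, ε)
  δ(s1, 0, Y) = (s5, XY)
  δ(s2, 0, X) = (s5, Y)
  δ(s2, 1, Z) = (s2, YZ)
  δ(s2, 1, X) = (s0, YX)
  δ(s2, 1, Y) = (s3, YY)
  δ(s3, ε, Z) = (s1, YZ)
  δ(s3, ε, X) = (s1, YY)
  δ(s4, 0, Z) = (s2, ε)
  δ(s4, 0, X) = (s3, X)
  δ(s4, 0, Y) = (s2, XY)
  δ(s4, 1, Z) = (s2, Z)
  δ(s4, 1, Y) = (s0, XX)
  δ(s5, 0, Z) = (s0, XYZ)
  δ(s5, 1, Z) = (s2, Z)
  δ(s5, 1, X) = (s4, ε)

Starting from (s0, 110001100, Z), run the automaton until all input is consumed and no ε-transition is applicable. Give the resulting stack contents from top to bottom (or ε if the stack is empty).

YYXYXXZ

(s0, 110001100, Z)
  read 1, top Z: go to s4, push YXZ → (s4, 10001100, YXZ)
  read 1, top Y: go to s0, push XX → (s0, 0001100, XXXZ)
  read 0, top X: go to s4, push X → (s4, 001100, XXXZ)
  read 0, top X: go to s3, push X → (s3, 01100, XXXZ)
  ε-move, top X: go to s1, push YY → (s1, 01100, YYXXZ)
  read 0, top Y: go to s5, push XY → (s5, 1100, XYYXXZ)
  read 1, top X: go to s4, push ε → (s4, 100, YYXXZ)
  read 1, top Y: go to s0, push XX → (s0, 00, XXYXXZ)
  read 0, top X: go to s4, push X → (s4, 0, XXYXXZ)
  read 0, top X: go to s3, push X → (s3, ε, XXYXXZ)
  ε-move, top X: go to s1, push YY → (s1, ε, YYXYXXZ)
All input consumed in state s1 with stack YYXYXXZ.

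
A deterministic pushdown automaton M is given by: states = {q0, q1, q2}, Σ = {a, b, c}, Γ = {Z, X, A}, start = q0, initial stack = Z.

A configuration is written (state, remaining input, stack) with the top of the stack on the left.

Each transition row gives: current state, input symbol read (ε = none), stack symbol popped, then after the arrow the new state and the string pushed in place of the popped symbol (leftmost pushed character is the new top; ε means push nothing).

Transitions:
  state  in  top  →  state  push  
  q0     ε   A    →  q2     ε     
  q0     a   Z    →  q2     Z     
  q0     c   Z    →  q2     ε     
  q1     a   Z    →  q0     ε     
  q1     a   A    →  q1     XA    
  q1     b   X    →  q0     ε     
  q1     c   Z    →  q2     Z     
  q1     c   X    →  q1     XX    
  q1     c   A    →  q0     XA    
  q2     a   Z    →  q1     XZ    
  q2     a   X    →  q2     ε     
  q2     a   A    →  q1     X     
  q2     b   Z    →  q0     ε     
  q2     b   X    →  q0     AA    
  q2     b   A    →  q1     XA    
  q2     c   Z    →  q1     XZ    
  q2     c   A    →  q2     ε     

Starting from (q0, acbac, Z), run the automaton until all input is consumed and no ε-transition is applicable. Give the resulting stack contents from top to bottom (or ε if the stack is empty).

(q0, acbac, Z)
  read a, top Z: go to q2, push Z → (q2, cbac, Z)
  read c, top Z: go to q1, push XZ → (q1, bac, XZ)
  read b, top X: go to q0, push ε → (q0, ac, Z)
  read a, top Z: go to q2, push Z → (q2, c, Z)
  read c, top Z: go to q1, push XZ → (q1, ε, XZ)
All input consumed in state q1 with stack XZ.

XZ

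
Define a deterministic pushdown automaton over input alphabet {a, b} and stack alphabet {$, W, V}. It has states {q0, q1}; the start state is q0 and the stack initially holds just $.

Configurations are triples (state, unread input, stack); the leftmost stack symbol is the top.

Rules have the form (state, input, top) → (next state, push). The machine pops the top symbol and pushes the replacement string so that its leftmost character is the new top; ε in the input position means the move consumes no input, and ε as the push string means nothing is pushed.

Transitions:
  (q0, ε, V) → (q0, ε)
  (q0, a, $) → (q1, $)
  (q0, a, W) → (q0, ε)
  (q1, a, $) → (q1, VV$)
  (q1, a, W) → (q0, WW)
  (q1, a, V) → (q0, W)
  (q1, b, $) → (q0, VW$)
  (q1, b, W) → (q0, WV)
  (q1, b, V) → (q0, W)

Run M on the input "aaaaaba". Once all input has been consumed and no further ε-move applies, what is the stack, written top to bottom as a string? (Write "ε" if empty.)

(q0, aaaaaba, $)
  read a, top $: go to q1, push $ → (q1, aaaaba, $)
  read a, top $: go to q1, push VV$ → (q1, aaaba, VV$)
  read a, top V: go to q0, push W → (q0, aaba, WV$)
  read a, top W: go to q0, push ε → (q0, aba, V$)
  ε-move, top V: go to q0, push ε → (q0, aba, $)
  read a, top $: go to q1, push $ → (q1, ba, $)
  read b, top $: go to q0, push VW$ → (q0, a, VW$)
  ε-move, top V: go to q0, push ε → (q0, a, W$)
  read a, top W: go to q0, push ε → (q0, ε, $)
All input consumed in state q0 with stack $.

$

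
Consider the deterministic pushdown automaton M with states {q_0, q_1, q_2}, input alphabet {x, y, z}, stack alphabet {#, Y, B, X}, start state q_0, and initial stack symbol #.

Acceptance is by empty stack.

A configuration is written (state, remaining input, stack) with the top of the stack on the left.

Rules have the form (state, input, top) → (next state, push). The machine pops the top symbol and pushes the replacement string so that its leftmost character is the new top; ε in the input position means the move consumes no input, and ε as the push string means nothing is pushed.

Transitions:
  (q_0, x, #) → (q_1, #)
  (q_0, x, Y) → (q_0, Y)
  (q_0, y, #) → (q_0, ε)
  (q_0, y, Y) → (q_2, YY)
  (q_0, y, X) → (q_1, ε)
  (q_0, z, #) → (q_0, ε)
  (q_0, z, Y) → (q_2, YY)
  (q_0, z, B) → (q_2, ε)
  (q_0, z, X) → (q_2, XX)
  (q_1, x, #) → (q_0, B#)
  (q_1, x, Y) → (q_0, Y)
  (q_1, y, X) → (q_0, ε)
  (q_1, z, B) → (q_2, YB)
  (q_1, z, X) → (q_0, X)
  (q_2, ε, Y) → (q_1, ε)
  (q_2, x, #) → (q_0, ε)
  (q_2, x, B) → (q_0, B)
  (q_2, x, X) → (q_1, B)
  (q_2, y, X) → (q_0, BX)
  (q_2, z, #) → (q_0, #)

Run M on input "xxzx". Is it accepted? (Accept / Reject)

(q_0, xxzx, #)
  read x, top #: go to q_1, push # → (q_1, xzx, #)
  read x, top #: go to q_0, push B# → (q_0, zx, B#)
  read z, top B: go to q_2, push ε → (q_2, x, #)
  read x, top #: go to q_0, push ε → (q_0, ε, ε)
All input consumed and the stack is empty.

Accept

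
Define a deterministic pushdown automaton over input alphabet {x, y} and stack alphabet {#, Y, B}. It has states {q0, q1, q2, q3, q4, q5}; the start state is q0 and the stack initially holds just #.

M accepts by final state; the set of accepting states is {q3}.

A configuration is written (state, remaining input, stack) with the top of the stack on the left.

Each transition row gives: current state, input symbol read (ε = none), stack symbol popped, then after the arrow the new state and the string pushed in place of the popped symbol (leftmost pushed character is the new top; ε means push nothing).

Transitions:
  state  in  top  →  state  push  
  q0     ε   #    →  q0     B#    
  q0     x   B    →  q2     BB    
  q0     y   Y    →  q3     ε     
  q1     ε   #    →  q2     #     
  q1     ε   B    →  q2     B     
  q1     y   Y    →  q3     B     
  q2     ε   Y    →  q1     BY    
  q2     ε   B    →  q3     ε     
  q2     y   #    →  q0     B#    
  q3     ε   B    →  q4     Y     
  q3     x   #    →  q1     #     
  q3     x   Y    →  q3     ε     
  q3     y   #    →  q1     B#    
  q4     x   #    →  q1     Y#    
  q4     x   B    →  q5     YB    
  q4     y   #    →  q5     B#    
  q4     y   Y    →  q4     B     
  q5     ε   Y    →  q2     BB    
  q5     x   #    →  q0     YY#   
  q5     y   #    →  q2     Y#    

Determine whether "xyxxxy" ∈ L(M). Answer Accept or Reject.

(q0, xyxxxy, #) ⊢ (q0, xyxxxy, B#) ⊢ (q2, yxxxy, BB#) ⊢ (q3, yxxxy, B#) ⊢ (q4, yxxxy, Y#) ⊢ (q4, xxxy, B#) ⊢ (q5, xxy, YB#) ⊢ (q2, xxy, BBB#) ⊢ (q3, xxy, BB#) ⊢ (q4, xxy, YB#)
No transition applies at (q4, xxy, YB#); input not fully consumed.

Reject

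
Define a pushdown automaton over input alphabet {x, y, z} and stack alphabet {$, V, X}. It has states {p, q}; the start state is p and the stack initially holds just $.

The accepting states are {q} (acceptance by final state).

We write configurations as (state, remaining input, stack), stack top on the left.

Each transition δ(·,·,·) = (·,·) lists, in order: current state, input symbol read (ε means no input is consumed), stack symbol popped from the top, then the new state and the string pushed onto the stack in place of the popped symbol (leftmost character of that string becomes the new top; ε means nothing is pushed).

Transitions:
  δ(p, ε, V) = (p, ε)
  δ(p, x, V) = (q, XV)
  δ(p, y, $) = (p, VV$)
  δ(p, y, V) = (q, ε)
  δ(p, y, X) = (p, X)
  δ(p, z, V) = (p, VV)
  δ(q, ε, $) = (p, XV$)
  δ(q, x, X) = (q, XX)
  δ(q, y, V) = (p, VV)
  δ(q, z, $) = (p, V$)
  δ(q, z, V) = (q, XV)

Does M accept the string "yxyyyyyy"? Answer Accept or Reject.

No computation consumes all input and reaches a final state.

Reject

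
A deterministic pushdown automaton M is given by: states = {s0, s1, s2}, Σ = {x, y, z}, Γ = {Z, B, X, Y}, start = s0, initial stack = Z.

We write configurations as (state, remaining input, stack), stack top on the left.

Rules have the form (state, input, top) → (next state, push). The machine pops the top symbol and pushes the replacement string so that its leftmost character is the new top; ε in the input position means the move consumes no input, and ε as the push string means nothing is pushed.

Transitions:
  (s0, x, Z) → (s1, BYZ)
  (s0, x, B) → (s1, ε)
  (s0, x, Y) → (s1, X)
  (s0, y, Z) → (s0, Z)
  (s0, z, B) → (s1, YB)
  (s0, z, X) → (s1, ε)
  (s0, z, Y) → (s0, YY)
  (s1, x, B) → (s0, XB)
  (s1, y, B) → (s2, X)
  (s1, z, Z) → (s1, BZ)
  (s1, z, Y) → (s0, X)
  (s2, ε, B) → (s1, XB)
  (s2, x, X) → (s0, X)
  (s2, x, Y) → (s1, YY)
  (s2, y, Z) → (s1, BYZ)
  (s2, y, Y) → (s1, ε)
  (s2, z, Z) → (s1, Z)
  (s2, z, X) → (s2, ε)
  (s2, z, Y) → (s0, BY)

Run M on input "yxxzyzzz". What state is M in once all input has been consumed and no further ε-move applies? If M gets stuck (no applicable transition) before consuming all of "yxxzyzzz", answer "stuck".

s1

(s0, yxxzyzzz, Z)
  read y, top Z: go to s0, push Z → (s0, xxzyzzz, Z)
  read x, top Z: go to s1, push BYZ → (s1, xzyzzz, BYZ)
  read x, top B: go to s0, push XB → (s0, zyzzz, XBYZ)
  read z, top X: go to s1, push ε → (s1, yzzz, BYZ)
  read y, top B: go to s2, push X → (s2, zzz, XYZ)
  read z, top X: go to s2, push ε → (s2, zz, YZ)
  read z, top Y: go to s0, push BY → (s0, z, BYZ)
  read z, top B: go to s1, push YB → (s1, ε, YBYZ)
All input consumed; M is in state s1.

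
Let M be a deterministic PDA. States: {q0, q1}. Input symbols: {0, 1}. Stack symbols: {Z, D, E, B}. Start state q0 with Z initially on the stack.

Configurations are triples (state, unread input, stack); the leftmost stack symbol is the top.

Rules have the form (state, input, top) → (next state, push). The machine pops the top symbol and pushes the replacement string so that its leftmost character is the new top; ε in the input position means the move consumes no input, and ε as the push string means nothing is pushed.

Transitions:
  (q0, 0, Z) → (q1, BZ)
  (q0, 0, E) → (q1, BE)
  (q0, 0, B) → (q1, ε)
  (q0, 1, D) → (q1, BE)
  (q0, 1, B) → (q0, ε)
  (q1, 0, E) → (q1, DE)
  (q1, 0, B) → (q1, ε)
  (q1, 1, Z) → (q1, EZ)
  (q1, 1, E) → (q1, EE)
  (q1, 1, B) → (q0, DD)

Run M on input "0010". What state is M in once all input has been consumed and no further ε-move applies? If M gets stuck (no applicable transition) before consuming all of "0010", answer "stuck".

q1

(q0, 0010, Z)
  read 0, top Z: go to q1, push BZ → (q1, 010, BZ)
  read 0, top B: go to q1, push ε → (q1, 10, Z)
  read 1, top Z: go to q1, push EZ → (q1, 0, EZ)
  read 0, top E: go to q1, push DE → (q1, ε, DEZ)
All input consumed; M is in state q1.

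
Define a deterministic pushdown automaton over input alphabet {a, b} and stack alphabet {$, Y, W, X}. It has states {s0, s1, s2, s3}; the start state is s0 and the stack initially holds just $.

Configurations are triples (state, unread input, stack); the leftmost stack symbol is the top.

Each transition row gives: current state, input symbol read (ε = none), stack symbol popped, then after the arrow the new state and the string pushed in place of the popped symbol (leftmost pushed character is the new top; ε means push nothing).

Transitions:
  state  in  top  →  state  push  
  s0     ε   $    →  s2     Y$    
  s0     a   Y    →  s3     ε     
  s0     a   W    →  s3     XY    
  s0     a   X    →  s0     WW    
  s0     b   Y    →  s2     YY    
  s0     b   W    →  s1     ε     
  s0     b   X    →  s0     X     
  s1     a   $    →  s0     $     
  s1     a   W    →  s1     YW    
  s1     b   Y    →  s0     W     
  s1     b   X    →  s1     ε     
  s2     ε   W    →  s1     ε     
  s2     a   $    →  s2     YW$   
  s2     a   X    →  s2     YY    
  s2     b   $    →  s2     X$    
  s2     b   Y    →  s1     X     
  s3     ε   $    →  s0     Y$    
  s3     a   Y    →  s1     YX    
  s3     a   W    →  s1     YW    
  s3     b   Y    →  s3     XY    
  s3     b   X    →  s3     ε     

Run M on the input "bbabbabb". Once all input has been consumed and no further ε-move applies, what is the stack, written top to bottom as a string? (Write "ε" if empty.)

$

(s0, bbabbabb, $) ⊢ (s2, bbabbabb, Y$) ⊢ (s1, babbabb, X$) ⊢ (s1, abbabb, $) ⊢ (s0, bbabb, $) ⊢ (s2, bbabb, Y$) ⊢ (s1, babb, X$) ⊢ (s1, abb, $) ⊢ (s0, bb, $) ⊢ (s2, bb, Y$) ⊢ (s1, b, X$) ⊢ (s1, ε, $)
All input consumed in state s1 with stack $.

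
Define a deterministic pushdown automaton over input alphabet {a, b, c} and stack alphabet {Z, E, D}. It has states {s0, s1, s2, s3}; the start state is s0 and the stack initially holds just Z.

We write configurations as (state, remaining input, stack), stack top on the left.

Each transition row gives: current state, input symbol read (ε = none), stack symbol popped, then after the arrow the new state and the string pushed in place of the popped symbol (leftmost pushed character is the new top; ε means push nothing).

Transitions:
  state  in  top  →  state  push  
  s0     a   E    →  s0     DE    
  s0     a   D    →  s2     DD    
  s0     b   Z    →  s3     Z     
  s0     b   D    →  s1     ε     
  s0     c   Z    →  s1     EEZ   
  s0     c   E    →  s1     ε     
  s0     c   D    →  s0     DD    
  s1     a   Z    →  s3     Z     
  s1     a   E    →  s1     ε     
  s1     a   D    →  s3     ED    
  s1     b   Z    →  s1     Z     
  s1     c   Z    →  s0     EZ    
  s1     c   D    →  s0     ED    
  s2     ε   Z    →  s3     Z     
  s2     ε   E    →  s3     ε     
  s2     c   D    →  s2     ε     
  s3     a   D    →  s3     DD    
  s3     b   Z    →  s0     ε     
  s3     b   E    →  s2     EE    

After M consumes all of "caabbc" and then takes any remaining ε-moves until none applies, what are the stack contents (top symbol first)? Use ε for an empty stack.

EZ

(s0, caabbc, Z)
  read c, top Z: go to s1, push EEZ → (s1, aabbc, EEZ)
  read a, top E: go to s1, push ε → (s1, abbc, EZ)
  read a, top E: go to s1, push ε → (s1, bbc, Z)
  read b, top Z: go to s1, push Z → (s1, bc, Z)
  read b, top Z: go to s1, push Z → (s1, c, Z)
  read c, top Z: go to s0, push EZ → (s0, ε, EZ)
All input consumed in state s0 with stack EZ.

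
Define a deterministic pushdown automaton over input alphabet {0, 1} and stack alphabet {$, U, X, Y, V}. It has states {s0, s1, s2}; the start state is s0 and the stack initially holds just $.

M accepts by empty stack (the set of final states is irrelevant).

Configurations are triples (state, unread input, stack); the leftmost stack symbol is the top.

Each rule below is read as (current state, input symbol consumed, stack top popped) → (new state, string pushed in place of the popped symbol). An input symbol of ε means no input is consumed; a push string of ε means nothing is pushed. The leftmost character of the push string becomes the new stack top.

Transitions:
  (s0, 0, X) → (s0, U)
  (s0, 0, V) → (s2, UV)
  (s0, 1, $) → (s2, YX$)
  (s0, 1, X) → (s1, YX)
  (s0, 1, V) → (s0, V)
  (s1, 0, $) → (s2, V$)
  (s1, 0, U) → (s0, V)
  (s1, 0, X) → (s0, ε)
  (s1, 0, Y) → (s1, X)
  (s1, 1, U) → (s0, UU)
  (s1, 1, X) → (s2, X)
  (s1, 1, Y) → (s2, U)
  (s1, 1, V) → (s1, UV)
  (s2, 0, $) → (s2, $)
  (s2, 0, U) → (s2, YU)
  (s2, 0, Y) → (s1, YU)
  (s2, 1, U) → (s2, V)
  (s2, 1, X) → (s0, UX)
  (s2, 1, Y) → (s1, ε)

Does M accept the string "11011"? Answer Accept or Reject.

Reject

(s0, 11011, $) ⊢ (s2, 1011, YX$) ⊢ (s1, 011, X$) ⊢ (s0, 11, $) ⊢ (s2, 1, YX$) ⊢ (s1, ε, X$)
All input consumed; stack is X$, not empty, and no further ε-move applies.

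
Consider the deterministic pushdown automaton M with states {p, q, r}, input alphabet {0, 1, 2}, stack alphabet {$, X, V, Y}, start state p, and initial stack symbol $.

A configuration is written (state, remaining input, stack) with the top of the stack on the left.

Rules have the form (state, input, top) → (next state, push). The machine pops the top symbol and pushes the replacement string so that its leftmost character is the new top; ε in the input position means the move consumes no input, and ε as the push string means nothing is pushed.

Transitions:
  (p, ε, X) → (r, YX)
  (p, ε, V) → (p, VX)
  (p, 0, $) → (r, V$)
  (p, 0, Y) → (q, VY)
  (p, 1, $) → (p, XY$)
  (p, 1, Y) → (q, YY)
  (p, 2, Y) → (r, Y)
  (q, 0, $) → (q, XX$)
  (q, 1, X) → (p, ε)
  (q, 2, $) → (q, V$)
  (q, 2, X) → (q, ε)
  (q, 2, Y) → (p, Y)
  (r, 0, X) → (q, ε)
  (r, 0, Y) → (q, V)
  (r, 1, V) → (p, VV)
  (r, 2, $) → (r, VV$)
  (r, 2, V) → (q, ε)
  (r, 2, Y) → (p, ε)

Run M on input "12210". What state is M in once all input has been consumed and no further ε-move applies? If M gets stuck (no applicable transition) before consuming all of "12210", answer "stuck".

stuck

(p, 12210, $) ⊢ (p, 2210, XY$) ⊢ (r, 2210, YXY$) ⊢ (p, 210, XY$) ⊢ (r, 210, YXY$) ⊢ (p, 10, XY$) ⊢ (r, 10, YXY$)
No transition for (r, 1, top Y); M blocks with input 10 remaining.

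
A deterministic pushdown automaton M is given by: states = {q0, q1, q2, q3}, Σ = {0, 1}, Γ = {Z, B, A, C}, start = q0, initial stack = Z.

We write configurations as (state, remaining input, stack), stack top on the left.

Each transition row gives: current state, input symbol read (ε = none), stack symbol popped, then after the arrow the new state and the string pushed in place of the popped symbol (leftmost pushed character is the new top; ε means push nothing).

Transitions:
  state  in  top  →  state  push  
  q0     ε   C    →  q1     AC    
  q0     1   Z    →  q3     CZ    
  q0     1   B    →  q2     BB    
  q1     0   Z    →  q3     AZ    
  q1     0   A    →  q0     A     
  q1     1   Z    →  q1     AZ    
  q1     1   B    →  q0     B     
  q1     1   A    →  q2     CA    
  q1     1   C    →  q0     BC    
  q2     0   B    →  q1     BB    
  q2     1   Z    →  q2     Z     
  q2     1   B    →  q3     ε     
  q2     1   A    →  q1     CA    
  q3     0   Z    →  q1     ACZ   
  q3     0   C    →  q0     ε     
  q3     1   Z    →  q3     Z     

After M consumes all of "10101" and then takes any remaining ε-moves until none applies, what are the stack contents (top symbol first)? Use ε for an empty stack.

CZ

(q0, 10101, Z)
  read 1, top Z: go to q3, push CZ → (q3, 0101, CZ)
  read 0, top C: go to q0, push ε → (q0, 101, Z)
  read 1, top Z: go to q3, push CZ → (q3, 01, CZ)
  read 0, top C: go to q0, push ε → (q0, 1, Z)
  read 1, top Z: go to q3, push CZ → (q3, ε, CZ)
All input consumed in state q3 with stack CZ.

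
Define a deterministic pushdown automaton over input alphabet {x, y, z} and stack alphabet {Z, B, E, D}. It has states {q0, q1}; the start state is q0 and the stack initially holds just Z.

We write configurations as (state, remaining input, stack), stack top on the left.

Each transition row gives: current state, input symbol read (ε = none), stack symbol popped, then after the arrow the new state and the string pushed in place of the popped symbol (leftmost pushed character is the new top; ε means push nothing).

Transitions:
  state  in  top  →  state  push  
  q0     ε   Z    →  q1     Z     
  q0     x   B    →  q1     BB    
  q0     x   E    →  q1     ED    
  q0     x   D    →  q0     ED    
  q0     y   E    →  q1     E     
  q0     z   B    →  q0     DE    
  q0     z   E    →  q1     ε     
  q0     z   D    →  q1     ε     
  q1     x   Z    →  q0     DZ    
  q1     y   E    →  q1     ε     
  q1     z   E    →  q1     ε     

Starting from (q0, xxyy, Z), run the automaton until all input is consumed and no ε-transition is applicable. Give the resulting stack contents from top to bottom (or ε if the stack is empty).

(q0, xxyy, Z)
  ε-move, top Z: go to q1, push Z → (q1, xxyy, Z)
  read x, top Z: go to q0, push DZ → (q0, xyy, DZ)
  read x, top D: go to q0, push ED → (q0, yy, EDZ)
  read y, top E: go to q1, push E → (q1, y, EDZ)
  read y, top E: go to q1, push ε → (q1, ε, DZ)
All input consumed in state q1 with stack DZ.

DZ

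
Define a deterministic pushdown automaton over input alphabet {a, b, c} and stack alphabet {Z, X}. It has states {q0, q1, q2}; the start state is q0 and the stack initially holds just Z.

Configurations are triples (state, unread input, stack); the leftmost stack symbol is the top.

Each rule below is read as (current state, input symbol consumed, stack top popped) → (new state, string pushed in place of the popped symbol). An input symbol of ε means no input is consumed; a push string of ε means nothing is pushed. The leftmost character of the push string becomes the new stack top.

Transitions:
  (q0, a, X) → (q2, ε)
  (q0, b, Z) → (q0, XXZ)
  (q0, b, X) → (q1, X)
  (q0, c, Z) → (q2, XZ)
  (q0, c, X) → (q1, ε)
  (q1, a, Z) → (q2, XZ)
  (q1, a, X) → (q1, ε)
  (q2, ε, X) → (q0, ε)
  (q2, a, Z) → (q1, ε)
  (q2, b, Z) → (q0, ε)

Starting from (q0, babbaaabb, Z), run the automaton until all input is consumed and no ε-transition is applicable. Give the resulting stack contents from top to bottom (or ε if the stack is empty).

(q0, babbaaabb, Z)
  read b, top Z: go to q0, push XXZ → (q0, abbaaabb, XXZ)
  read a, top X: go to q2, push ε → (q2, bbaaabb, XZ)
  ε-move, top X: go to q0, push ε → (q0, bbaaabb, Z)
  read b, top Z: go to q0, push XXZ → (q0, baaabb, XXZ)
  read b, top X: go to q1, push X → (q1, aaabb, XXZ)
  read a, top X: go to q1, push ε → (q1, aabb, XZ)
  read a, top X: go to q1, push ε → (q1, abb, Z)
  read a, top Z: go to q2, push XZ → (q2, bb, XZ)
  ε-move, top X: go to q0, push ε → (q0, bb, Z)
  read b, top Z: go to q0, push XXZ → (q0, b, XXZ)
  read b, top X: go to q1, push X → (q1, ε, XXZ)
All input consumed in state q1 with stack XXZ.

XXZ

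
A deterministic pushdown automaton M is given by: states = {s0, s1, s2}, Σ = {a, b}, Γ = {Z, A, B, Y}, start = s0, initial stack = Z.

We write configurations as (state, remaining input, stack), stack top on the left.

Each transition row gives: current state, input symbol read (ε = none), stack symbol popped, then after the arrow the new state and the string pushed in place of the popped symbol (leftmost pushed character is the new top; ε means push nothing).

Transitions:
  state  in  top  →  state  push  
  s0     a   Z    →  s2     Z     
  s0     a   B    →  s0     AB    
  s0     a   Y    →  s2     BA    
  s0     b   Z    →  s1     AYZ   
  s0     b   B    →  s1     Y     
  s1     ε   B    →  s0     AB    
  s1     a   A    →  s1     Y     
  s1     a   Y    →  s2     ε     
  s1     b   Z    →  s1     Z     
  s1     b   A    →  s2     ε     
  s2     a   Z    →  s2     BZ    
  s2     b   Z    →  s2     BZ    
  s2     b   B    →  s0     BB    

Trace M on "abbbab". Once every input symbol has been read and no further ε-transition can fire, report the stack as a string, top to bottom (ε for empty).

(s0, abbbab, Z) ⊢ (s2, bbbab, Z) ⊢ (s2, bbab, BZ) ⊢ (s0, bab, BBZ) ⊢ (s1, ab, YBZ) ⊢ (s2, b, BZ) ⊢ (s0, ε, BBZ)
All input consumed in state s0 with stack BBZ.

BBZ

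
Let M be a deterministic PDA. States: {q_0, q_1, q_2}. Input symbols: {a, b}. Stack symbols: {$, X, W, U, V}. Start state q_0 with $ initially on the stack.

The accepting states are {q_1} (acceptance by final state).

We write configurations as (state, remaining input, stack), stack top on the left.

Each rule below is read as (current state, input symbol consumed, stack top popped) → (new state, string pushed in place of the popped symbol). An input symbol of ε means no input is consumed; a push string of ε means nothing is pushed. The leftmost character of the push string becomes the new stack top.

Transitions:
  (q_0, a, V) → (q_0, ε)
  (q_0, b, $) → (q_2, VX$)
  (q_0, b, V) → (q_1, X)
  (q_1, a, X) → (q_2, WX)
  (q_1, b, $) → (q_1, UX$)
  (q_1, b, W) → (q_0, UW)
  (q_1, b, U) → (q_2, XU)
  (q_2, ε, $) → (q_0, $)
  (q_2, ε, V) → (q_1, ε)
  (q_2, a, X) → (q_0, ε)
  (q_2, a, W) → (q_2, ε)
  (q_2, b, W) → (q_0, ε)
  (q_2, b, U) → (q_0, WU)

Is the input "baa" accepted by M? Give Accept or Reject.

Reject

(q_0, baa, $) ⊢ (q_2, aa, VX$) ⊢ (q_1, aa, X$) ⊢ (q_2, a, WX$) ⊢ (q_2, ε, X$)
All input consumed; state q_2 ∉ F and no further ε-move applies.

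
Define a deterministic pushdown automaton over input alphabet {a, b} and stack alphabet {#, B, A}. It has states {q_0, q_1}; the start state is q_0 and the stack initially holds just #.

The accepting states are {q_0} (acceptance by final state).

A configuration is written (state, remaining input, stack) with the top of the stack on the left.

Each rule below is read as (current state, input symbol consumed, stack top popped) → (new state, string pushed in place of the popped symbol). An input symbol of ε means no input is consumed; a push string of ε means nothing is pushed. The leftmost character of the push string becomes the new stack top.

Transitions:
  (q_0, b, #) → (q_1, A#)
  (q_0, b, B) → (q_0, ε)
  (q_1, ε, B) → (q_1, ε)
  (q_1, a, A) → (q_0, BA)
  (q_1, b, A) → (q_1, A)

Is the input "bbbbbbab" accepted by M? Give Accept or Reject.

(q_0, bbbbbbab, #) ⊢ (q_1, bbbbbab, A#) ⊢ (q_1, bbbbab, A#) ⊢ (q_1, bbbab, A#) ⊢ (q_1, bbab, A#) ⊢ (q_1, bab, A#) ⊢ (q_1, ab, A#) ⊢ (q_0, b, BA#) ⊢ (q_0, ε, A#)
All input consumed; state q_0 ∈ F.

Accept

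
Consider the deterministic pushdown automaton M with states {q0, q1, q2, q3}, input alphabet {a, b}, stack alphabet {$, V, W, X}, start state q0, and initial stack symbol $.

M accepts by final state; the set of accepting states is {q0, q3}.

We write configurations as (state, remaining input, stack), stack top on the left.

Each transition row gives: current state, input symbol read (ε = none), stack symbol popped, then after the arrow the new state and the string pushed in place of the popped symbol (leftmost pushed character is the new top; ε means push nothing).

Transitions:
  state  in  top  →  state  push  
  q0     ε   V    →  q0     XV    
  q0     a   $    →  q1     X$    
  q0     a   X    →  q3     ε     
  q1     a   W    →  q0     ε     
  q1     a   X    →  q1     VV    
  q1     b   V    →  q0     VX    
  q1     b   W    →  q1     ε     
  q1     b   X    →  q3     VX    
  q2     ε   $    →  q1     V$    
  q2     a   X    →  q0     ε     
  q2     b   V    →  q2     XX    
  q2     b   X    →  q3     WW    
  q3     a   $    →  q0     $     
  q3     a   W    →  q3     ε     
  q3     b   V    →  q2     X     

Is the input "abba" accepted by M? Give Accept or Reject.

(q0, abba, $)
  read a, top $: go to q1, push X$ → (q1, bba, X$)
  read b, top X: go to q3, push VX → (q3, ba, VX$)
  read b, top V: go to q2, push X → (q2, a, XX$)
  read a, top X: go to q0, push ε → (q0, ε, X$)
All input consumed; state q0 ∈ F.

Accept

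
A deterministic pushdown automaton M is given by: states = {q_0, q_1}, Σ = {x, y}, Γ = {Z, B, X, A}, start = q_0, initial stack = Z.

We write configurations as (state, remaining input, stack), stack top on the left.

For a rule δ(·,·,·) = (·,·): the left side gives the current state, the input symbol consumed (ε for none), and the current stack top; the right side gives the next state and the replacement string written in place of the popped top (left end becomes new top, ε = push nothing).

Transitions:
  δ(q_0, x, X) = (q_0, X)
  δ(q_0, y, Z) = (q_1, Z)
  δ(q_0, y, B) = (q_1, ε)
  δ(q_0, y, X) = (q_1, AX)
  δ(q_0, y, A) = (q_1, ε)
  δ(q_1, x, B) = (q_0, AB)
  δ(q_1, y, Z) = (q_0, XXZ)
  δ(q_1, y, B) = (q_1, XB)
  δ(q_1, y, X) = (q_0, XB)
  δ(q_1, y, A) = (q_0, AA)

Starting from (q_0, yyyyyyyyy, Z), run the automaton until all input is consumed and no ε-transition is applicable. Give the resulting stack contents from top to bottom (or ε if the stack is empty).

AXXZ

(q_0, yyyyyyyyy, Z)
  read y, top Z: go to q_1, push Z → (q_1, yyyyyyyy, Z)
  read y, top Z: go to q_0, push XXZ → (q_0, yyyyyyy, XXZ)
  read y, top X: go to q_1, push AX → (q_1, yyyyyy, AXXZ)
  read y, top A: go to q_0, push AA → (q_0, yyyyy, AAXXZ)
  read y, top A: go to q_1, push ε → (q_1, yyyy, AXXZ)
  read y, top A: go to q_0, push AA → (q_0, yyy, AAXXZ)
  read y, top A: go to q_1, push ε → (q_1, yy, AXXZ)
  read y, top A: go to q_0, push AA → (q_0, y, AAXXZ)
  read y, top A: go to q_1, push ε → (q_1, ε, AXXZ)
All input consumed in state q_1 with stack AXXZ.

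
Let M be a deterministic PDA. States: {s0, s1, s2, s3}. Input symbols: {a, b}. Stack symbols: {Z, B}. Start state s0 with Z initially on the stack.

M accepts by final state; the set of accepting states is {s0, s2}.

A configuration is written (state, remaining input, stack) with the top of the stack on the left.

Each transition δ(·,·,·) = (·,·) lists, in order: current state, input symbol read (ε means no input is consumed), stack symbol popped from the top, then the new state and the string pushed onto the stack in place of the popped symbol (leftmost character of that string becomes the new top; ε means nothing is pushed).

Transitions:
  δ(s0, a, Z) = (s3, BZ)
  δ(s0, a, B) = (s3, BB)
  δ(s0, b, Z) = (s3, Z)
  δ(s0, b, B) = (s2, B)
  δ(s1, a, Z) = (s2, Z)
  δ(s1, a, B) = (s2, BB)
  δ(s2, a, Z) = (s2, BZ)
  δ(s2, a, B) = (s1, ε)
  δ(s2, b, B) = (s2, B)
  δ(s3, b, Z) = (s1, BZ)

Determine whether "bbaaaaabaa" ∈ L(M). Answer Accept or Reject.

Accept

(s0, bbaaaaabaa, Z)
  read b, top Z: go to s3, push Z → (s3, baaaaabaa, Z)
  read b, top Z: go to s1, push BZ → (s1, aaaaabaa, BZ)
  read a, top B: go to s2, push BB → (s2, aaaabaa, BBZ)
  read a, top B: go to s1, push ε → (s1, aaabaa, BZ)
  read a, top B: go to s2, push BB → (s2, aabaa, BBZ)
  read a, top B: go to s1, push ε → (s1, abaa, BZ)
  read a, top B: go to s2, push BB → (s2, baa, BBZ)
  read b, top B: go to s2, push B → (s2, aa, BBZ)
  read a, top B: go to s1, push ε → (s1, a, BZ)
  read a, top B: go to s2, push BB → (s2, ε, BBZ)
All input consumed; state s2 ∈ F.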